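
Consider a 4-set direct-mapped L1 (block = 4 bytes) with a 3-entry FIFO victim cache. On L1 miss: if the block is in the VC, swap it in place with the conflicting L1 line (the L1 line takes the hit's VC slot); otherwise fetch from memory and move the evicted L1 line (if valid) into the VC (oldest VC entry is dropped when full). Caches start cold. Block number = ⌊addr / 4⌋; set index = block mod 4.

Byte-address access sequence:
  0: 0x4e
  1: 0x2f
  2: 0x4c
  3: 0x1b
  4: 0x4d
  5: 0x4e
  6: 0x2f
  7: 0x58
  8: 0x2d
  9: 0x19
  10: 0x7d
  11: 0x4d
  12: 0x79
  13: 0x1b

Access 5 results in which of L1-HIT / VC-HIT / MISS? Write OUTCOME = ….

OUTCOME = L1-HIT

0: 0x4e (blk 19, set 3) → MISS  vc=[]
1: 0x2f (blk 11, set 3) → MISS  vc=[19]
2: 0x4c (blk 19, set 3) → VC-HIT  vc=[11]
3: 0x1b (blk 6, set 2) → MISS  vc=[11]
4: 0x4d (blk 19, set 3) → L1-HIT  vc=[11]
5: 0x4e (blk 19, set 3) → L1-HIT  vc=[11]
6: 0x2f (blk 11, set 3) → VC-HIT  vc=[19]
7: 0x58 (blk 22, set 2) → MISS  vc=[19, 6]
8: 0x2d (blk 11, set 3) → L1-HIT  vc=[19, 6]
9: 0x19 (blk 6, set 2) → VC-HIT  vc=[19, 22]
10: 0x7d (blk 31, set 3) → MISS  vc=[19, 22, 11]
11: 0x4d (blk 19, set 3) → VC-HIT  vc=[31, 22, 11]
12: 0x79 (blk 30, set 2) → MISS  vc=[22, 11, 6]
13: 0x1b (blk 6, set 2) → VC-HIT  vc=[22, 11, 30]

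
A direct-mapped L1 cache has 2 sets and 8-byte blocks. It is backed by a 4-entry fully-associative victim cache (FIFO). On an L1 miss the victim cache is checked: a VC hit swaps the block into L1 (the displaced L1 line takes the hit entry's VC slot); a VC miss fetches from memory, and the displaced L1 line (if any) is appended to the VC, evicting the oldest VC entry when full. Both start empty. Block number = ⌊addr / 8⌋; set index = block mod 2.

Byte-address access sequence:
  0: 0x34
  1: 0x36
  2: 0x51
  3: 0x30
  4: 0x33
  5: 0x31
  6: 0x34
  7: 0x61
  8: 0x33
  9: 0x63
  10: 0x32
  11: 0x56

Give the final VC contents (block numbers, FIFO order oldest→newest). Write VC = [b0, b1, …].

VC = [6, 12]

  [0] addr=0x34 blk=6 s=0: MISS | VC []
  [1] addr=0x36 blk=6 s=0: L1-HIT | VC []
  [2] addr=0x51 blk=10 s=0: MISS | VC [6]
  [3] addr=0x30 blk=6 s=0: VC-HIT | VC [10]
  [4] addr=0x33 blk=6 s=0: L1-HIT | VC [10]
  [5] addr=0x31 blk=6 s=0: L1-HIT | VC [10]
  [6] addr=0x34 blk=6 s=0: L1-HIT | VC [10]
  [7] addr=0x61 blk=12 s=0: MISS | VC [10, 6]
  [8] addr=0x33 blk=6 s=0: VC-HIT | VC [10, 12]
  [9] addr=0x63 blk=12 s=0: VC-HIT | VC [10, 6]
  [10] addr=0x32 blk=6 s=0: VC-HIT | VC [10, 12]
  [11] addr=0x56 blk=10 s=0: VC-HIT | VC [6, 12]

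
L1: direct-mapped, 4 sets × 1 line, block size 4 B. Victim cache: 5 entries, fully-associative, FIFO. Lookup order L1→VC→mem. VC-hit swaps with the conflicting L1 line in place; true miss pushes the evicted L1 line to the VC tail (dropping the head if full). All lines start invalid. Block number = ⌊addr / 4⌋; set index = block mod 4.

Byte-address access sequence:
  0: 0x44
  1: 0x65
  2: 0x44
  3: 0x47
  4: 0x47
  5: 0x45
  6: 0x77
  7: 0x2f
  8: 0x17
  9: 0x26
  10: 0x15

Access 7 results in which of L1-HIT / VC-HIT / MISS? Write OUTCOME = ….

OUTCOME = MISS

#0 0x44→b17/s1 MISS; vc=[]
#1 0x65→b25/s1 MISS; vc=[17]
#2 0x44→b17/s1 VC-HIT; vc=[25]
#3 0x47→b17/s1 L1-HIT; vc=[25]
#4 0x47→b17/s1 L1-HIT; vc=[25]
#5 0x45→b17/s1 L1-HIT; vc=[25]
#6 0x77→b29/s1 MISS; vc=[25,17]
#7 0x2f→b11/s3 MISS; vc=[25,17]
#8 0x17→b5/s1 MISS; vc=[25,17,29]
#9 0x26→b9/s1 MISS; vc=[25,17,29,5]
#10 0x15→b5/s1 VC-HIT; vc=[25,17,29,9]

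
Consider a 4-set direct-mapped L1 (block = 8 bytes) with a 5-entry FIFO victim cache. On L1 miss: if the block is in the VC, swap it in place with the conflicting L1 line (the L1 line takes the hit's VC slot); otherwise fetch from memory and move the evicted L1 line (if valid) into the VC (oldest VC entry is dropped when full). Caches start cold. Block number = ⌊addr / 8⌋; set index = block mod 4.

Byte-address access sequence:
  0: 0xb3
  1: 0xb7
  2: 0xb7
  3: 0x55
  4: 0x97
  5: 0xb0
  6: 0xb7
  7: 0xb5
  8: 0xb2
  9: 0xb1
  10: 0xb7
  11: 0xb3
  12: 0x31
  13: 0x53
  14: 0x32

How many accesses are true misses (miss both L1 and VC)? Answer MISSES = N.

MISSES = 4

  [0] addr=0xb3 blk=22 s=2: MISS | VC []
  [1] addr=0xb7 blk=22 s=2: L1-HIT | VC []
  [2] addr=0xb7 blk=22 s=2: L1-HIT | VC []
  [3] addr=0x55 blk=10 s=2: MISS | VC [22]
  [4] addr=0x97 blk=18 s=2: MISS | VC [22, 10]
  [5] addr=0xb0 blk=22 s=2: VC-HIT | VC [18, 10]
  [6] addr=0xb7 blk=22 s=2: L1-HIT | VC [18, 10]
  [7] addr=0xb5 blk=22 s=2: L1-HIT | VC [18, 10]
  [8] addr=0xb2 blk=22 s=2: L1-HIT | VC [18, 10]
  [9] addr=0xb1 blk=22 s=2: L1-HIT | VC [18, 10]
  [10] addr=0xb7 blk=22 s=2: L1-HIT | VC [18, 10]
  [11] addr=0xb3 blk=22 s=2: L1-HIT | VC [18, 10]
  [12] addr=0x31 blk=6 s=2: MISS | VC [18, 10, 22]
  [13] addr=0x53 blk=10 s=2: VC-HIT | VC [18, 6, 22]
  [14] addr=0x32 blk=6 s=2: VC-HIT | VC [18, 10, 22]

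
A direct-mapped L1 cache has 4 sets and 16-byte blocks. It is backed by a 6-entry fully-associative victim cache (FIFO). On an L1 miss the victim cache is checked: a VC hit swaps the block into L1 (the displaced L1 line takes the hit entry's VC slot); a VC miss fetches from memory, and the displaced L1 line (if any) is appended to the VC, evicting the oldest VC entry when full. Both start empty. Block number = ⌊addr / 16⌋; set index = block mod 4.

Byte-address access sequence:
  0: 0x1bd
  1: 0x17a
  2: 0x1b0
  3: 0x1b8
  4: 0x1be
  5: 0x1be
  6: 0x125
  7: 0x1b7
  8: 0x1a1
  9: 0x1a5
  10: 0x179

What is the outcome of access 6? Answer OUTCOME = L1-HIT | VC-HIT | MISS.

OUTCOME = MISS

  [0] addr=0x1bd blk=27 s=3: MISS | VC []
  [1] addr=0x17a blk=23 s=3: MISS | VC [27]
  [2] addr=0x1b0 blk=27 s=3: VC-HIT | VC [23]
  [3] addr=0x1b8 blk=27 s=3: L1-HIT | VC [23]
  [4] addr=0x1be blk=27 s=3: L1-HIT | VC [23]
  [5] addr=0x1be blk=27 s=3: L1-HIT | VC [23]
  [6] addr=0x125 blk=18 s=2: MISS | VC [23]
  [7] addr=0x1b7 blk=27 s=3: L1-HIT | VC [23]
  [8] addr=0x1a1 blk=26 s=2: MISS | VC [23, 18]
  [9] addr=0x1a5 blk=26 s=2: L1-HIT | VC [23, 18]
  [10] addr=0x179 blk=23 s=3: VC-HIT | VC [27, 18]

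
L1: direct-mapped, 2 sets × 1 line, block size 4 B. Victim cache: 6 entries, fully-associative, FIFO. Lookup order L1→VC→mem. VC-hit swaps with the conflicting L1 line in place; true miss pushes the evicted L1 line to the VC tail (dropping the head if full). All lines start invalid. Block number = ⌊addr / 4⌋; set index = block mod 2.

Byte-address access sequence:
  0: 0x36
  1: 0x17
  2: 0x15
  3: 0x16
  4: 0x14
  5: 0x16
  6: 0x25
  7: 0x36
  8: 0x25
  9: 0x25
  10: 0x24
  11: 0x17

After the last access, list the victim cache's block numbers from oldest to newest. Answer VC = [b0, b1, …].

VC = [13, 9]

0: 0x36 (blk 13, set 1) → MISS  vc=[]
1: 0x17 (blk 5, set 1) → MISS  vc=[13]
2: 0x15 (blk 5, set 1) → L1-HIT  vc=[13]
3: 0x16 (blk 5, set 1) → L1-HIT  vc=[13]
4: 0x14 (blk 5, set 1) → L1-HIT  vc=[13]
5: 0x16 (blk 5, set 1) → L1-HIT  vc=[13]
6: 0x25 (blk 9, set 1) → MISS  vc=[13, 5]
7: 0x36 (blk 13, set 1) → VC-HIT  vc=[9, 5]
8: 0x25 (blk 9, set 1) → VC-HIT  vc=[13, 5]
9: 0x25 (blk 9, set 1) → L1-HIT  vc=[13, 5]
10: 0x24 (blk 9, set 1) → L1-HIT  vc=[13, 5]
11: 0x17 (blk 5, set 1) → VC-HIT  vc=[13, 9]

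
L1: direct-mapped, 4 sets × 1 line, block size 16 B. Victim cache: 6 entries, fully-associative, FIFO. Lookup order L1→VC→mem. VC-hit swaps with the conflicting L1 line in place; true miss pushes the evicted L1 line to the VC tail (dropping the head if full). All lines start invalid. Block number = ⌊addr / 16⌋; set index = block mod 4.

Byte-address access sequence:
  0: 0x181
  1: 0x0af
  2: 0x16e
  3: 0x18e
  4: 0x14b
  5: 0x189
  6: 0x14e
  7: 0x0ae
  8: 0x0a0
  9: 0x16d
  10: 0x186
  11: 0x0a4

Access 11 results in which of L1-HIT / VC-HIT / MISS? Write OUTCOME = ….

#0 0x181→b24/s0 MISS; vc=[]
#1 0xaf→b10/s2 MISS; vc=[]
#2 0x16e→b22/s2 MISS; vc=[10]
#3 0x18e→b24/s0 L1-HIT; vc=[10]
#4 0x14b→b20/s0 MISS; vc=[10,24]
#5 0x189→b24/s0 VC-HIT; vc=[10,20]
#6 0x14e→b20/s0 VC-HIT; vc=[10,24]
#7 0xae→b10/s2 VC-HIT; vc=[22,24]
#8 0xa0→b10/s2 L1-HIT; vc=[22,24]
#9 0x16d→b22/s2 VC-HIT; vc=[10,24]
#10 0x186→b24/s0 VC-HIT; vc=[10,20]
#11 0xa4→b10/s2 VC-HIT; vc=[22,20]

OUTCOME = VC-HIT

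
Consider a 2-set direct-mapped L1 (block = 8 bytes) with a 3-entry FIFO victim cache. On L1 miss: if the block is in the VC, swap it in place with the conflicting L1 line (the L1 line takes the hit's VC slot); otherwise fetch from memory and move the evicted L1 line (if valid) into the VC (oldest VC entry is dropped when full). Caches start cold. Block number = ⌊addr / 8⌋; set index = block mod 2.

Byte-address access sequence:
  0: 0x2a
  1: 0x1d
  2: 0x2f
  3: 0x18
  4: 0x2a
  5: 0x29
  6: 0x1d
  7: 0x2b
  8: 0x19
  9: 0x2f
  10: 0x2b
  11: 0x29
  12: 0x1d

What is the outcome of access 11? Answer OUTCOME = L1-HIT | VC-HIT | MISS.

0: 0x2a (blk 5, set 1) → MISS  vc=[]
1: 0x1d (blk 3, set 1) → MISS  vc=[5]
2: 0x2f (blk 5, set 1) → VC-HIT  vc=[3]
3: 0x18 (blk 3, set 1) → VC-HIT  vc=[5]
4: 0x2a (blk 5, set 1) → VC-HIT  vc=[3]
5: 0x29 (blk 5, set 1) → L1-HIT  vc=[3]
6: 0x1d (blk 3, set 1) → VC-HIT  vc=[5]
7: 0x2b (blk 5, set 1) → VC-HIT  vc=[3]
8: 0x19 (blk 3, set 1) → VC-HIT  vc=[5]
9: 0x2f (blk 5, set 1) → VC-HIT  vc=[3]
10: 0x2b (blk 5, set 1) → L1-HIT  vc=[3]
11: 0x29 (blk 5, set 1) → L1-HIT  vc=[3]
12: 0x1d (blk 3, set 1) → VC-HIT  vc=[5]

OUTCOME = L1-HIT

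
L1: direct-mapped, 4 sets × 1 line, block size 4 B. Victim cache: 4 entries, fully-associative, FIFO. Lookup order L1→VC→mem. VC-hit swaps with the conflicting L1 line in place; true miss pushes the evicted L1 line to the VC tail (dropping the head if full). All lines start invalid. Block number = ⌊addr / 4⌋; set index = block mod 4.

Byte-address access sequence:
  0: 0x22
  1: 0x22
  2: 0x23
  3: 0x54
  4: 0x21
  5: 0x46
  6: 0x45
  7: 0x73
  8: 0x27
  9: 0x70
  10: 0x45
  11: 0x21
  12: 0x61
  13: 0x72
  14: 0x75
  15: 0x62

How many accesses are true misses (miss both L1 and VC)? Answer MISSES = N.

MISSES = 7

  [0] addr=0x22 blk=8 s=0: MISS | VC []
  [1] addr=0x22 blk=8 s=0: L1-HIT | VC []
  [2] addr=0x23 blk=8 s=0: L1-HIT | VC []
  [3] addr=0x54 blk=21 s=1: MISS | VC []
  [4] addr=0x21 blk=8 s=0: L1-HIT | VC []
  [5] addr=0x46 blk=17 s=1: MISS | VC [21]
  [6] addr=0x45 blk=17 s=1: L1-HIT | VC [21]
  [7] addr=0x73 blk=28 s=0: MISS | VC [21, 8]
  [8] addr=0x27 blk=9 s=1: MISS | VC [21, 8, 17]
  [9] addr=0x70 blk=28 s=0: L1-HIT | VC [21, 8, 17]
  [10] addr=0x45 blk=17 s=1: VC-HIT | VC [21, 8, 9]
  [11] addr=0x21 blk=8 s=0: VC-HIT | VC [21, 28, 9]
  [12] addr=0x61 blk=24 s=0: MISS | VC [21, 28, 9, 8]
  [13] addr=0x72 blk=28 s=0: VC-HIT | VC [21, 24, 9, 8]
  [14] addr=0x75 blk=29 s=1: MISS | VC [24, 9, 8, 17]
  [15] addr=0x62 blk=24 s=0: VC-HIT | VC [28, 9, 8, 17]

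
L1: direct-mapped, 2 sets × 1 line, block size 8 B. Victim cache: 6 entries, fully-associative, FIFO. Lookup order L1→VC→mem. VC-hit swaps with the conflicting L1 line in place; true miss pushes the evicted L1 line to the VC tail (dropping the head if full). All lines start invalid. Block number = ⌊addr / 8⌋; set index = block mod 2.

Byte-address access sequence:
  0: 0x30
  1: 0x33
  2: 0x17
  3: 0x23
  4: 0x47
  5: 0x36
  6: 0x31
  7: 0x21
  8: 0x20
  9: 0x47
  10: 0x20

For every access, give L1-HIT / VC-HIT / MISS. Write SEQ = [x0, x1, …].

0: 0x30 (blk 6, set 0) → MISS  vc=[]
1: 0x33 (blk 6, set 0) → L1-HIT  vc=[]
2: 0x17 (blk 2, set 0) → MISS  vc=[6]
3: 0x23 (blk 4, set 0) → MISS  vc=[6, 2]
4: 0x47 (blk 8, set 0) → MISS  vc=[6, 2, 4]
5: 0x36 (blk 6, set 0) → VC-HIT  vc=[8, 2, 4]
6: 0x31 (blk 6, set 0) → L1-HIT  vc=[8, 2, 4]
7: 0x21 (blk 4, set 0) → VC-HIT  vc=[8, 2, 6]
8: 0x20 (blk 4, set 0) → L1-HIT  vc=[8, 2, 6]
9: 0x47 (blk 8, set 0) → VC-HIT  vc=[4, 2, 6]
10: 0x20 (blk 4, set 0) → VC-HIT  vc=[8, 2, 6]

SEQ = [MISS, L1-HIT, MISS, MISS, MISS, VC-HIT, L1-HIT, VC-HIT, L1-HIT, VC-HIT, VC-HIT]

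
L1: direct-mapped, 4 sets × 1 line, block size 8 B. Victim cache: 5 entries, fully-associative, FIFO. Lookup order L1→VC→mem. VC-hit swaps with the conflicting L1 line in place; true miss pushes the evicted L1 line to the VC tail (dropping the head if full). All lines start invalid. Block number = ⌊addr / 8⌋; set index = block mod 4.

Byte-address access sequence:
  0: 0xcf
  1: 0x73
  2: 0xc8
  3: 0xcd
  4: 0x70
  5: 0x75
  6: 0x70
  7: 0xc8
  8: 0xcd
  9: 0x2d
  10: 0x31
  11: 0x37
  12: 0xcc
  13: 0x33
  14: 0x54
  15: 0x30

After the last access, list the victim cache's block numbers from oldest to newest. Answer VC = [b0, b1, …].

VC = [5, 14, 10]

  [0] addr=0xcf blk=25 s=1: MISS | VC []
  [1] addr=0x73 blk=14 s=2: MISS | VC []
  [2] addr=0xc8 blk=25 s=1: L1-HIT | VC []
  [3] addr=0xcd blk=25 s=1: L1-HIT | VC []
  [4] addr=0x70 blk=14 s=2: L1-HIT | VC []
  [5] addr=0x75 blk=14 s=2: L1-HIT | VC []
  [6] addr=0x70 blk=14 s=2: L1-HIT | VC []
  [7] addr=0xc8 blk=25 s=1: L1-HIT | VC []
  [8] addr=0xcd blk=25 s=1: L1-HIT | VC []
  [9] addr=0x2d blk=5 s=1: MISS | VC [25]
  [10] addr=0x31 blk=6 s=2: MISS | VC [25, 14]
  [11] addr=0x37 blk=6 s=2: L1-HIT | VC [25, 14]
  [12] addr=0xcc blk=25 s=1: VC-HIT | VC [5, 14]
  [13] addr=0x33 blk=6 s=2: L1-HIT | VC [5, 14]
  [14] addr=0x54 blk=10 s=2: MISS | VC [5, 14, 6]
  [15] addr=0x30 blk=6 s=2: VC-HIT | VC [5, 14, 10]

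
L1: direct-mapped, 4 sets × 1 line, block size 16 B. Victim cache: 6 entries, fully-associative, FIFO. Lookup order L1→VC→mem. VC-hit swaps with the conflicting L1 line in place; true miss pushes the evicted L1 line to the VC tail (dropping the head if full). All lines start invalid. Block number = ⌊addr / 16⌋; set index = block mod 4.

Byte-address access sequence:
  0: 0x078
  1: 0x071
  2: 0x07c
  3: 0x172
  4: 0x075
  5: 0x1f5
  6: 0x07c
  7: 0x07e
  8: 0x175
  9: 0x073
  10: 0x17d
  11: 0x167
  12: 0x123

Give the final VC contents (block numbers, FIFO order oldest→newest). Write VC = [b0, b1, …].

0: 0x78 (blk 7, set 3) → MISS  vc=[]
1: 0x71 (blk 7, set 3) → L1-HIT  vc=[]
2: 0x7c (blk 7, set 3) → L1-HIT  vc=[]
3: 0x172 (blk 23, set 3) → MISS  vc=[7]
4: 0x75 (blk 7, set 3) → VC-HIT  vc=[23]
5: 0x1f5 (blk 31, set 3) → MISS  vc=[23, 7]
6: 0x7c (blk 7, set 3) → VC-HIT  vc=[23, 31]
7: 0x7e (blk 7, set 3) → L1-HIT  vc=[23, 31]
8: 0x175 (blk 23, set 3) → VC-HIT  vc=[7, 31]
9: 0x73 (blk 7, set 3) → VC-HIT  vc=[23, 31]
10: 0x17d (blk 23, set 3) → VC-HIT  vc=[7, 31]
11: 0x167 (blk 22, set 2) → MISS  vc=[7, 31]
12: 0x123 (blk 18, set 2) → MISS  vc=[7, 31, 22]

VC = [7, 31, 22]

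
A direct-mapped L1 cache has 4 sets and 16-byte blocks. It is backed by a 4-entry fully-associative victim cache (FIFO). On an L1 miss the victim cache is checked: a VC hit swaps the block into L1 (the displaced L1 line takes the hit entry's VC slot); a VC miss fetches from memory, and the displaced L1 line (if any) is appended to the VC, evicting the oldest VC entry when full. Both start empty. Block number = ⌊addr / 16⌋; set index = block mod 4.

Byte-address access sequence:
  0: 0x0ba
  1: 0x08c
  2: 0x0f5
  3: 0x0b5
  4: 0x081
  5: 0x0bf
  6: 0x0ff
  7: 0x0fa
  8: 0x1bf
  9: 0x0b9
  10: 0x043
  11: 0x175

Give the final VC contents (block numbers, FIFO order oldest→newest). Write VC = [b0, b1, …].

VC = [27, 15, 8, 11]

0: 0xba (blk 11, set 3) → MISS  vc=[]
1: 0x8c (blk 8, set 0) → MISS  vc=[]
2: 0xf5 (blk 15, set 3) → MISS  vc=[11]
3: 0xb5 (blk 11, set 3) → VC-HIT  vc=[15]
4: 0x81 (blk 8, set 0) → L1-HIT  vc=[15]
5: 0xbf (blk 11, set 3) → L1-HIT  vc=[15]
6: 0xff (blk 15, set 3) → VC-HIT  vc=[11]
7: 0xfa (blk 15, set 3) → L1-HIT  vc=[11]
8: 0x1bf (blk 27, set 3) → MISS  vc=[11, 15]
9: 0xb9 (blk 11, set 3) → VC-HIT  vc=[27, 15]
10: 0x43 (blk 4, set 0) → MISS  vc=[27, 15, 8]
11: 0x175 (blk 23, set 3) → MISS  vc=[27, 15, 8, 11]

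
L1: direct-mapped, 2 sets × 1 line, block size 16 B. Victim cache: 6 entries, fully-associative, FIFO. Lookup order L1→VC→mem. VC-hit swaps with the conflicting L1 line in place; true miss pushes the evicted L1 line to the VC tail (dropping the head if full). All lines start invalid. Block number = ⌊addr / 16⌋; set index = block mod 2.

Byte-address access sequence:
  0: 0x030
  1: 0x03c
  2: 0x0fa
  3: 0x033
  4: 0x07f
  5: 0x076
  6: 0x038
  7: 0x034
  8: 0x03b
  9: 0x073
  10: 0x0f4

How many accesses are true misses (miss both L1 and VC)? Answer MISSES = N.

MISSES = 3

0: 0x30 (blk 3, set 1) → MISS  vc=[]
1: 0x3c (blk 3, set 1) → L1-HIT  vc=[]
2: 0xfa (blk 15, set 1) → MISS  vc=[3]
3: 0x33 (blk 3, set 1) → VC-HIT  vc=[15]
4: 0x7f (blk 7, set 1) → MISS  vc=[15, 3]
5: 0x76 (blk 7, set 1) → L1-HIT  vc=[15, 3]
6: 0x38 (blk 3, set 1) → VC-HIT  vc=[15, 7]
7: 0x34 (blk 3, set 1) → L1-HIT  vc=[15, 7]
8: 0x3b (blk 3, set 1) → L1-HIT  vc=[15, 7]
9: 0x73 (blk 7, set 1) → VC-HIT  vc=[15, 3]
10: 0xf4 (blk 15, set 1) → VC-HIT  vc=[7, 3]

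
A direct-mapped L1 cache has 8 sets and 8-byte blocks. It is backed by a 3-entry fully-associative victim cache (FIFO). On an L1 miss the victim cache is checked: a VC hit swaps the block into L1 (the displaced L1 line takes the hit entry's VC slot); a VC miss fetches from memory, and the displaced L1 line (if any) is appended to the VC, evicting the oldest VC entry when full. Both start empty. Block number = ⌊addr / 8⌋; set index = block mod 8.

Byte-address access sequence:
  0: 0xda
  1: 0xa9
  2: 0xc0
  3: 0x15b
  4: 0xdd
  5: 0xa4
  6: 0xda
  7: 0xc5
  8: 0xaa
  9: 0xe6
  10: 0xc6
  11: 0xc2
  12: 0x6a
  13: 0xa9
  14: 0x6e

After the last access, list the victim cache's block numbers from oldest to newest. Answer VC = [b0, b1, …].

#0 0xda→b27/s3 MISS; vc=[]
#1 0xa9→b21/s5 MISS; vc=[]
#2 0xc0→b24/s0 MISS; vc=[]
#3 0x15b→b43/s3 MISS; vc=[27]
#4 0xdd→b27/s3 VC-HIT; vc=[43]
#5 0xa4→b20/s4 MISS; vc=[43]
#6 0xda→b27/s3 L1-HIT; vc=[43]
#7 0xc5→b24/s0 L1-HIT; vc=[43]
#8 0xaa→b21/s5 L1-HIT; vc=[43]
#9 0xe6→b28/s4 MISS; vc=[43,20]
#10 0xc6→b24/s0 L1-HIT; vc=[43,20]
#11 0xc2→b24/s0 L1-HIT; vc=[43,20]
#12 0x6a→b13/s5 MISS; vc=[43,20,21]
#13 0xa9→b21/s5 VC-HIT; vc=[43,20,13]
#14 0x6e→b13/s5 VC-HIT; vc=[43,20,21]

VC = [43, 20, 21]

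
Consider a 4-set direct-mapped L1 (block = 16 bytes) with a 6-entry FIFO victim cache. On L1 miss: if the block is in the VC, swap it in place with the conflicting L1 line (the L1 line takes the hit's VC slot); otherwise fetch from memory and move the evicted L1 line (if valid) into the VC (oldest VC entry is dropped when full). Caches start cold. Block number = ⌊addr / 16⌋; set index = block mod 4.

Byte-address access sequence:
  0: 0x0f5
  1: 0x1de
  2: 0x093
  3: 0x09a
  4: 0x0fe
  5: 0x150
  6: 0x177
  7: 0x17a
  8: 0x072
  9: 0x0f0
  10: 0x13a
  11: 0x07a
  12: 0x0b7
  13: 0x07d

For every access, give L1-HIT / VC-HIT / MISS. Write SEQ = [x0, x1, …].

  [0] addr=0xf5 blk=15 s=3: MISS | VC []
  [1] addr=0x1de blk=29 s=1: MISS | VC []
  [2] addr=0x93 blk=9 s=1: MISS | VC [29]
  [3] addr=0x9a blk=9 s=1: L1-HIT | VC [29]
  [4] addr=0xfe blk=15 s=3: L1-HIT | VC [29]
  [5] addr=0x150 blk=21 s=1: MISS | VC [29, 9]
  [6] addr=0x177 blk=23 s=3: MISS | VC [29, 9, 15]
  [7] addr=0x17a blk=23 s=3: L1-HIT | VC [29, 9, 15]
  [8] addr=0x72 blk=7 s=3: MISS | VC [29, 9, 15, 23]
  [9] addr=0xf0 blk=15 s=3: VC-HIT | VC [29, 9, 7, 23]
  [10] addr=0x13a blk=19 s=3: MISS | VC [29, 9, 7, 23, 15]
  [11] addr=0x7a blk=7 s=3: VC-HIT | VC [29, 9, 19, 23, 15]
  [12] addr=0xb7 blk=11 s=3: MISS | VC [29, 9, 19, 23, 15, 7]
  [13] addr=0x7d blk=7 s=3: VC-HIT | VC [29, 9, 19, 23, 15, 11]

SEQ = [MISS, MISS, MISS, L1-HIT, L1-HIT, MISS, MISS, L1-HIT, MISS, VC-HIT, MISS, VC-HIT, MISS, VC-HIT]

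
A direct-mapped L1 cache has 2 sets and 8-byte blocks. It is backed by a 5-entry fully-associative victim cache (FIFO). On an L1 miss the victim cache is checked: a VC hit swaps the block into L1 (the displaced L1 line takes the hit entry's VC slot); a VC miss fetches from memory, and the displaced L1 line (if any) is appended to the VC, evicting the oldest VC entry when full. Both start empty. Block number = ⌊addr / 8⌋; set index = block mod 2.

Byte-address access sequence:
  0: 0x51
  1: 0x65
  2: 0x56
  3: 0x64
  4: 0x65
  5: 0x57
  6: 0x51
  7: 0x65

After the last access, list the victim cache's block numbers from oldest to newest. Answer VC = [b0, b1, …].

VC = [10]

  [0] addr=0x51 blk=10 s=0: MISS | VC []
  [1] addr=0x65 blk=12 s=0: MISS | VC [10]
  [2] addr=0x56 blk=10 s=0: VC-HIT | VC [12]
  [3] addr=0x64 blk=12 s=0: VC-HIT | VC [10]
  [4] addr=0x65 blk=12 s=0: L1-HIT | VC [10]
  [5] addr=0x57 blk=10 s=0: VC-HIT | VC [12]
  [6] addr=0x51 blk=10 s=0: L1-HIT | VC [12]
  [7] addr=0x65 blk=12 s=0: VC-HIT | VC [10]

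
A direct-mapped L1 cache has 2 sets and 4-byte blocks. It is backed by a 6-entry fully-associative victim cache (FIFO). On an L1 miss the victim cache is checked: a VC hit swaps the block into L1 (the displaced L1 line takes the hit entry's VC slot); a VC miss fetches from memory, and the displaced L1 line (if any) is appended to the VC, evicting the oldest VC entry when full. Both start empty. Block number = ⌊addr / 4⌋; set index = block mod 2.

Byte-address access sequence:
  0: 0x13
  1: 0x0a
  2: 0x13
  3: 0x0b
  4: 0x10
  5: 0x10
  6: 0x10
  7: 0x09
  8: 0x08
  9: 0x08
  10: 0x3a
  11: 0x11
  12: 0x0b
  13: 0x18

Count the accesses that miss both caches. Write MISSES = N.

MISSES = 4

#0 0x13→b4/s0 MISS; vc=[]
#1 0xa→b2/s0 MISS; vc=[4]
#2 0x13→b4/s0 VC-HIT; vc=[2]
#3 0xb→b2/s0 VC-HIT; vc=[4]
#4 0x10→b4/s0 VC-HIT; vc=[2]
#5 0x10→b4/s0 L1-HIT; vc=[2]
#6 0x10→b4/s0 L1-HIT; vc=[2]
#7 0x9→b2/s0 VC-HIT; vc=[4]
#8 0x8→b2/s0 L1-HIT; vc=[4]
#9 0x8→b2/s0 L1-HIT; vc=[4]
#10 0x3a→b14/s0 MISS; vc=[4,2]
#11 0x11→b4/s0 VC-HIT; vc=[14,2]
#12 0xb→b2/s0 VC-HIT; vc=[14,4]
#13 0x18→b6/s0 MISS; vc=[14,4,2]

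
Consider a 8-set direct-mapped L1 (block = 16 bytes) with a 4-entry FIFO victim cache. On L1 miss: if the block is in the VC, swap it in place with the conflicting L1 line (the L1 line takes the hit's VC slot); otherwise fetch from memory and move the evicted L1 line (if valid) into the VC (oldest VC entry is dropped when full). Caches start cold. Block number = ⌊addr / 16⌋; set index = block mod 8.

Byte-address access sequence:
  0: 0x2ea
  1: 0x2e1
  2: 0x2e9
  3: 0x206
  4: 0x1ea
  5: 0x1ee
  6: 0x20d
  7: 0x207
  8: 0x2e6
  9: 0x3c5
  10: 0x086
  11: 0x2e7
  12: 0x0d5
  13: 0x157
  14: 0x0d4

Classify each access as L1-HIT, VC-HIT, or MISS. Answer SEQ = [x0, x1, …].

SEQ = [MISS, L1-HIT, L1-HIT, MISS, MISS, L1-HIT, L1-HIT, L1-HIT, VC-HIT, MISS, MISS, L1-HIT, MISS, MISS, VC-HIT]

0: 0x2ea (blk 46, set 6) → MISS  vc=[]
1: 0x2e1 (blk 46, set 6) → L1-HIT  vc=[]
2: 0x2e9 (blk 46, set 6) → L1-HIT  vc=[]
3: 0x206 (blk 32, set 0) → MISS  vc=[]
4: 0x1ea (blk 30, set 6) → MISS  vc=[46]
5: 0x1ee (blk 30, set 6) → L1-HIT  vc=[46]
6: 0x20d (blk 32, set 0) → L1-HIT  vc=[46]
7: 0x207 (blk 32, set 0) → L1-HIT  vc=[46]
8: 0x2e6 (blk 46, set 6) → VC-HIT  vc=[30]
9: 0x3c5 (blk 60, set 4) → MISS  vc=[30]
10: 0x86 (blk 8, set 0) → MISS  vc=[30, 32]
11: 0x2e7 (blk 46, set 6) → L1-HIT  vc=[30, 32]
12: 0xd5 (blk 13, set 5) → MISS  vc=[30, 32]
13: 0x157 (blk 21, set 5) → MISS  vc=[30, 32, 13]
14: 0xd4 (blk 13, set 5) → VC-HIT  vc=[30, 32, 21]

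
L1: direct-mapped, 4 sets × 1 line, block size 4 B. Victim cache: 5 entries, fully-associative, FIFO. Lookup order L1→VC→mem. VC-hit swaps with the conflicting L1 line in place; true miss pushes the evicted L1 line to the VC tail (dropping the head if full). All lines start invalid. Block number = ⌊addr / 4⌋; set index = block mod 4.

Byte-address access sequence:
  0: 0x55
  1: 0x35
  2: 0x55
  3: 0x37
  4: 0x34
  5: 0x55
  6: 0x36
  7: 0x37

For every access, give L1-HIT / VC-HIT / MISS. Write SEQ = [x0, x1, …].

#0 0x55→b21/s1 MISS; vc=[]
#1 0x35→b13/s1 MISS; vc=[21]
#2 0x55→b21/s1 VC-HIT; vc=[13]
#3 0x37→b13/s1 VC-HIT; vc=[21]
#4 0x34→b13/s1 L1-HIT; vc=[21]
#5 0x55→b21/s1 VC-HIT; vc=[13]
#6 0x36→b13/s1 VC-HIT; vc=[21]
#7 0x37→b13/s1 L1-HIT; vc=[21]

SEQ = [MISS, MISS, VC-HIT, VC-HIT, L1-HIT, VC-HIT, VC-HIT, L1-HIT]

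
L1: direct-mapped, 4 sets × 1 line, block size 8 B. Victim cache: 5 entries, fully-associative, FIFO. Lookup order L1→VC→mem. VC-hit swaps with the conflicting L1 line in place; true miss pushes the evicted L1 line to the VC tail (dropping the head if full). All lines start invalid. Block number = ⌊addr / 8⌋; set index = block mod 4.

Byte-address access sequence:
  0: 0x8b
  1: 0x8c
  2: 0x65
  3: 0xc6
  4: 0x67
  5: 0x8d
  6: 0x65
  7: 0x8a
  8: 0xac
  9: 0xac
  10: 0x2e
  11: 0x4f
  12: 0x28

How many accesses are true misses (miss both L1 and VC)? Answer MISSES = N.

#0 0x8b→b17/s1 MISS; vc=[]
#1 0x8c→b17/s1 L1-HIT; vc=[]
#2 0x65→b12/s0 MISS; vc=[]
#3 0xc6→b24/s0 MISS; vc=[12]
#4 0x67→b12/s0 VC-HIT; vc=[24]
#5 0x8d→b17/s1 L1-HIT; vc=[24]
#6 0x65→b12/s0 L1-HIT; vc=[24]
#7 0x8a→b17/s1 L1-HIT; vc=[24]
#8 0xac→b21/s1 MISS; vc=[24,17]
#9 0xac→b21/s1 L1-HIT; vc=[24,17]
#10 0x2e→b5/s1 MISS; vc=[24,17,21]
#11 0x4f→b9/s1 MISS; vc=[24,17,21,5]
#12 0x28→b5/s1 VC-HIT; vc=[24,17,21,9]

MISSES = 6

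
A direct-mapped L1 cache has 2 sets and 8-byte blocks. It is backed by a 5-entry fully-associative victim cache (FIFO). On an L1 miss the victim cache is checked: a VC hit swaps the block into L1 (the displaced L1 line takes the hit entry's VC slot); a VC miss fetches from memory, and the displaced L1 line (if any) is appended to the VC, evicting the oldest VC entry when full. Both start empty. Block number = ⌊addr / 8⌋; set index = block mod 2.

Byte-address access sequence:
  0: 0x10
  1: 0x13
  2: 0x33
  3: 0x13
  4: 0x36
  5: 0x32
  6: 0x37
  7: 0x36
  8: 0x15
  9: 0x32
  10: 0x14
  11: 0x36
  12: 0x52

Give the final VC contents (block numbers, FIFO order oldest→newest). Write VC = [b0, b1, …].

VC = [2, 6]

  [0] addr=0x10 blk=2 s=0: MISS | VC []
  [1] addr=0x13 blk=2 s=0: L1-HIT | VC []
  [2] addr=0x33 blk=6 s=0: MISS | VC [2]
  [3] addr=0x13 blk=2 s=0: VC-HIT | VC [6]
  [4] addr=0x36 blk=6 s=0: VC-HIT | VC [2]
  [5] addr=0x32 blk=6 s=0: L1-HIT | VC [2]
  [6] addr=0x37 blk=6 s=0: L1-HIT | VC [2]
  [7] addr=0x36 blk=6 s=0: L1-HIT | VC [2]
  [8] addr=0x15 blk=2 s=0: VC-HIT | VC [6]
  [9] addr=0x32 blk=6 s=0: VC-HIT | VC [2]
  [10] addr=0x14 blk=2 s=0: VC-HIT | VC [6]
  [11] addr=0x36 blk=6 s=0: VC-HIT | VC [2]
  [12] addr=0x52 blk=10 s=0: MISS | VC [2, 6]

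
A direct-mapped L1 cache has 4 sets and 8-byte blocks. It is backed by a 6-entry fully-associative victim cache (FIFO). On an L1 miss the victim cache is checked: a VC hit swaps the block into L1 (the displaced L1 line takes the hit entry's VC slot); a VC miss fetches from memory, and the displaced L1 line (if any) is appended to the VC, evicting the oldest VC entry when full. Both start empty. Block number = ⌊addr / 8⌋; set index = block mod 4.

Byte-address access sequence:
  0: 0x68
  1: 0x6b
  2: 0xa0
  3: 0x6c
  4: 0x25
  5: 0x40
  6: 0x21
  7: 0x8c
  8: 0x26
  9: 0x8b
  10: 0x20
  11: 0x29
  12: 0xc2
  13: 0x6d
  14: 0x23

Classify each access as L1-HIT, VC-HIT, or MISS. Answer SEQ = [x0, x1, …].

SEQ = [MISS, L1-HIT, MISS, L1-HIT, MISS, MISS, VC-HIT, MISS, L1-HIT, L1-HIT, L1-HIT, MISS, MISS, VC-HIT, VC-HIT]

0: 0x68 (blk 13, set 1) → MISS  vc=[]
1: 0x6b (blk 13, set 1) → L1-HIT  vc=[]
2: 0xa0 (blk 20, set 0) → MISS  vc=[]
3: 0x6c (blk 13, set 1) → L1-HIT  vc=[]
4: 0x25 (blk 4, set 0) → MISS  vc=[20]
5: 0x40 (blk 8, set 0) → MISS  vc=[20, 4]
6: 0x21 (blk 4, set 0) → VC-HIT  vc=[20, 8]
7: 0x8c (blk 17, set 1) → MISS  vc=[20, 8, 13]
8: 0x26 (blk 4, set 0) → L1-HIT  vc=[20, 8, 13]
9: 0x8b (blk 17, set 1) → L1-HIT  vc=[20, 8, 13]
10: 0x20 (blk 4, set 0) → L1-HIT  vc=[20, 8, 13]
11: 0x29 (blk 5, set 1) → MISS  vc=[20, 8, 13, 17]
12: 0xc2 (blk 24, set 0) → MISS  vc=[20, 8, 13, 17, 4]
13: 0x6d (blk 13, set 1) → VC-HIT  vc=[20, 8, 5, 17, 4]
14: 0x23 (blk 4, set 0) → VC-HIT  vc=[20, 8, 5, 17, 24]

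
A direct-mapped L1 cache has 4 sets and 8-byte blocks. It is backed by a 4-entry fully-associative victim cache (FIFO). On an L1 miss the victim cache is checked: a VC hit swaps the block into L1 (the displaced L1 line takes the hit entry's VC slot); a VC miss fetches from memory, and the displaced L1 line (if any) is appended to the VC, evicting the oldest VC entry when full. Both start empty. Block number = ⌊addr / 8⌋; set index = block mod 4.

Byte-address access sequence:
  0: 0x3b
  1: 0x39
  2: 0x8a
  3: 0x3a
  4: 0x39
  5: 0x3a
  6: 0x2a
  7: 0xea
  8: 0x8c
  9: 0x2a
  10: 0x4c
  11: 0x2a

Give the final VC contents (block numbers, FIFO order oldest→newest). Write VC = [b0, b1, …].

0: 0x3b (blk 7, set 3) → MISS  vc=[]
1: 0x39 (blk 7, set 3) → L1-HIT  vc=[]
2: 0x8a (blk 17, set 1) → MISS  vc=[]
3: 0x3a (blk 7, set 3) → L1-HIT  vc=[]
4: 0x39 (blk 7, set 3) → L1-HIT  vc=[]
5: 0x3a (blk 7, set 3) → L1-HIT  vc=[]
6: 0x2a (blk 5, set 1) → MISS  vc=[17]
7: 0xea (blk 29, set 1) → MISS  vc=[17, 5]
8: 0x8c (blk 17, set 1) → VC-HIT  vc=[29, 5]
9: 0x2a (blk 5, set 1) → VC-HIT  vc=[29, 17]
10: 0x4c (blk 9, set 1) → MISS  vc=[29, 17, 5]
11: 0x2a (blk 5, set 1) → VC-HIT  vc=[29, 17, 9]

VC = [29, 17, 9]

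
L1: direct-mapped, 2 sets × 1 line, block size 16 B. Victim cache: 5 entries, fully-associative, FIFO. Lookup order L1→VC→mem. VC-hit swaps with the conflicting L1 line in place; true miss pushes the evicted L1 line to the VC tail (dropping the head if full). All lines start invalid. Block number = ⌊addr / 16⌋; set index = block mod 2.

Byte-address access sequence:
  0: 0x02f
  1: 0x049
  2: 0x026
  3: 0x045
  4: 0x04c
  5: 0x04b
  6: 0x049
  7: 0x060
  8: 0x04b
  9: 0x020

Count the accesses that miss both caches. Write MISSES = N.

0: 0x2f (blk 2, set 0) → MISS  vc=[]
1: 0x49 (blk 4, set 0) → MISS  vc=[2]
2: 0x26 (blk 2, set 0) → VC-HIT  vc=[4]
3: 0x45 (blk 4, set 0) → VC-HIT  vc=[2]
4: 0x4c (blk 4, set 0) → L1-HIT  vc=[2]
5: 0x4b (blk 4, set 0) → L1-HIT  vc=[2]
6: 0x49 (blk 4, set 0) → L1-HIT  vc=[2]
7: 0x60 (blk 6, set 0) → MISS  vc=[2, 4]
8: 0x4b (blk 4, set 0) → VC-HIT  vc=[2, 6]
9: 0x20 (blk 2, set 0) → VC-HIT  vc=[4, 6]

MISSES = 3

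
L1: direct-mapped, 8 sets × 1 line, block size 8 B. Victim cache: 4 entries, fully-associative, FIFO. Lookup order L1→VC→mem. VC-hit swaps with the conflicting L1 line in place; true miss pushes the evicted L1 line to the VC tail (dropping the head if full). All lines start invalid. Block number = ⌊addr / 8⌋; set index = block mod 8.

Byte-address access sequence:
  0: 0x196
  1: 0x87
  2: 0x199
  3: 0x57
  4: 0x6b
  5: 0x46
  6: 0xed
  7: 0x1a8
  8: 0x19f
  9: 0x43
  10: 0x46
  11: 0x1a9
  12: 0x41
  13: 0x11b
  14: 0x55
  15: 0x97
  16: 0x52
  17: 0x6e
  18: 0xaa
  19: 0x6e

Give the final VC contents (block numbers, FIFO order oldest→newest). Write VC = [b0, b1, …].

VC = [29, 51, 18, 21]

  [0] addr=0x196 blk=50 s=2: MISS | VC []
  [1] addr=0x87 blk=16 s=0: MISS | VC []
  [2] addr=0x199 blk=51 s=3: MISS | VC []
  [3] addr=0x57 blk=10 s=2: MISS | VC [50]
  [4] addr=0x6b blk=13 s=5: MISS | VC [50]
  [5] addr=0x46 blk=8 s=0: MISS | VC [50, 16]
  [6] addr=0xed blk=29 s=5: MISS | VC [50, 16, 13]
  [7] addr=0x1a8 blk=53 s=5: MISS | VC [50, 16, 13, 29]
  [8] addr=0x19f blk=51 s=3: L1-HIT | VC [50, 16, 13, 29]
  [9] addr=0x43 blk=8 s=0: L1-HIT | VC [50, 16, 13, 29]
  [10] addr=0x46 blk=8 s=0: L1-HIT | VC [50, 16, 13, 29]
  [11] addr=0x1a9 blk=53 s=5: L1-HIT | VC [50, 16, 13, 29]
  [12] addr=0x41 blk=8 s=0: L1-HIT | VC [50, 16, 13, 29]
  [13] addr=0x11b blk=35 s=3: MISS | VC [16, 13, 29, 51]
  [14] addr=0x55 blk=10 s=2: L1-HIT | VC [16, 13, 29, 51]
  [15] addr=0x97 blk=18 s=2: MISS | VC [13, 29, 51, 10]
  [16] addr=0x52 blk=10 s=2: VC-HIT | VC [13, 29, 51, 18]
  [17] addr=0x6e blk=13 s=5: VC-HIT | VC [53, 29, 51, 18]
  [18] addr=0xaa blk=21 s=5: MISS | VC [29, 51, 18, 13]
  [19] addr=0x6e blk=13 s=5: VC-HIT | VC [29, 51, 18, 21]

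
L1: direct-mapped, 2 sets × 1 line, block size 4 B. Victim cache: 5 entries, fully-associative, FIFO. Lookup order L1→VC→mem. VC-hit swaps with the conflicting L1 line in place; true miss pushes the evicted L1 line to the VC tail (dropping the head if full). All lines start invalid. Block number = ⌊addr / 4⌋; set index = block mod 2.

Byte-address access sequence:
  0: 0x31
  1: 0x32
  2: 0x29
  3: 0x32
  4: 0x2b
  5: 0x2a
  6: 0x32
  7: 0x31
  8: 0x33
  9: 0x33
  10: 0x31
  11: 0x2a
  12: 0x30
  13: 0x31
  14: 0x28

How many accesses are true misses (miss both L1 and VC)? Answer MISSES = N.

  [0] addr=0x31 blk=12 s=0: MISS | VC []
  [1] addr=0x32 blk=12 s=0: L1-HIT | VC []
  [2] addr=0x29 blk=10 s=0: MISS | VC [12]
  [3] addr=0x32 blk=12 s=0: VC-HIT | VC [10]
  [4] addr=0x2b blk=10 s=0: VC-HIT | VC [12]
  [5] addr=0x2a blk=10 s=0: L1-HIT | VC [12]
  [6] addr=0x32 blk=12 s=0: VC-HIT | VC [10]
  [7] addr=0x31 blk=12 s=0: L1-HIT | VC [10]
  [8] addr=0x33 blk=12 s=0: L1-HIT | VC [10]
  [9] addr=0x33 blk=12 s=0: L1-HIT | VC [10]
  [10] addr=0x31 blk=12 s=0: L1-HIT | VC [10]
  [11] addr=0x2a blk=10 s=0: VC-HIT | VC [12]
  [12] addr=0x30 blk=12 s=0: VC-HIT | VC [10]
  [13] addr=0x31 blk=12 s=0: L1-HIT | VC [10]
  [14] addr=0x28 blk=10 s=0: VC-HIT | VC [12]

MISSES = 2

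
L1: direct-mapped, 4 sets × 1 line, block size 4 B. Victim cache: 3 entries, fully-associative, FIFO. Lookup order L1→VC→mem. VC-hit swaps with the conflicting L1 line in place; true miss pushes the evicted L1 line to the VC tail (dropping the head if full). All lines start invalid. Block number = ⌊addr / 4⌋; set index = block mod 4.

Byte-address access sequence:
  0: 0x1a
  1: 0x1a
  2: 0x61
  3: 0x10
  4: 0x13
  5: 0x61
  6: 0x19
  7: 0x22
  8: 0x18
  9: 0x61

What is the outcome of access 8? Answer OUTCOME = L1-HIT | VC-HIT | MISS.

OUTCOME = L1-HIT

  [0] addr=0x1a blk=6 s=2: MISS | VC []
  [1] addr=0x1a blk=6 s=2: L1-HIT | VC []
  [2] addr=0x61 blk=24 s=0: MISS | VC []
  [3] addr=0x10 blk=4 s=0: MISS | VC [24]
  [4] addr=0x13 blk=4 s=0: L1-HIT | VC [24]
  [5] addr=0x61 blk=24 s=0: VC-HIT | VC [4]
  [6] addr=0x19 blk=6 s=2: L1-HIT | VC [4]
  [7] addr=0x22 blk=8 s=0: MISS | VC [4, 24]
  [8] addr=0x18 blk=6 s=2: L1-HIT | VC [4, 24]
  [9] addr=0x61 blk=24 s=0: VC-HIT | VC [4, 8]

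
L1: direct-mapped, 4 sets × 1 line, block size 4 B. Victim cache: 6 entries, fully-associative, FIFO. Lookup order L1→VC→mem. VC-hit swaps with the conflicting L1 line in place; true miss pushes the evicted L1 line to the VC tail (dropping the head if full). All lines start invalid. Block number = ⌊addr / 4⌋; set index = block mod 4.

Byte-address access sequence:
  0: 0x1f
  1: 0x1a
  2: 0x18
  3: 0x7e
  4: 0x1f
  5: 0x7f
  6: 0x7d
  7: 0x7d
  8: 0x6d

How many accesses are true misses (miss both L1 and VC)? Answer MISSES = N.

MISSES = 4

  [0] addr=0x1f blk=7 s=3: MISS | VC []
  [1] addr=0x1a blk=6 s=2: MISS | VC []
  [2] addr=0x18 blk=6 s=2: L1-HIT | VC []
  [3] addr=0x7e blk=31 s=3: MISS | VC [7]
  [4] addr=0x1f blk=7 s=3: VC-HIT | VC [31]
  [5] addr=0x7f blk=31 s=3: VC-HIT | VC [7]
  [6] addr=0x7d blk=31 s=3: L1-HIT | VC [7]
  [7] addr=0x7d blk=31 s=3: L1-HIT | VC [7]
  [8] addr=0x6d blk=27 s=3: MISS | VC [7, 31]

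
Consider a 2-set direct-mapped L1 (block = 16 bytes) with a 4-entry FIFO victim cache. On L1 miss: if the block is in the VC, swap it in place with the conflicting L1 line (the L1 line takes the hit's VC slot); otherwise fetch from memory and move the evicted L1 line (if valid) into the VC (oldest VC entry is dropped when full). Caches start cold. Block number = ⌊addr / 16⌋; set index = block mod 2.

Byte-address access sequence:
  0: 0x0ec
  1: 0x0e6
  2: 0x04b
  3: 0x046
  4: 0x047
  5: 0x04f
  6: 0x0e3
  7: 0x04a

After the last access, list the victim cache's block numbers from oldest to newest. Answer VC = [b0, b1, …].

VC = [14]

  [0] addr=0xec blk=14 s=0: MISS | VC []
  [1] addr=0xe6 blk=14 s=0: L1-HIT | VC []
  [2] addr=0x4b blk=4 s=0: MISS | VC [14]
  [3] addr=0x46 blk=4 s=0: L1-HIT | VC [14]
  [4] addr=0x47 blk=4 s=0: L1-HIT | VC [14]
  [5] addr=0x4f blk=4 s=0: L1-HIT | VC [14]
  [6] addr=0xe3 blk=14 s=0: VC-HIT | VC [4]
  [7] addr=0x4a blk=4 s=0: VC-HIT | VC [14]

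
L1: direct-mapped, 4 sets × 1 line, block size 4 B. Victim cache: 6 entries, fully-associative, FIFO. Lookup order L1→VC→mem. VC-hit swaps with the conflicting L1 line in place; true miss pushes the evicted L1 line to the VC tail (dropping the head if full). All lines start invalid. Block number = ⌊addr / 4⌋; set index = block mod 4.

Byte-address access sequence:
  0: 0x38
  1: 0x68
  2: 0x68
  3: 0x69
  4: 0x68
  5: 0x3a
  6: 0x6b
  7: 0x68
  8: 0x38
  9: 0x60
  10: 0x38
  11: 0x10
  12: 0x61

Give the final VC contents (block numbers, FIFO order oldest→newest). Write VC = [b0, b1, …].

VC = [26, 4]

0: 0x38 (blk 14, set 2) → MISS  vc=[]
1: 0x68 (blk 26, set 2) → MISS  vc=[14]
2: 0x68 (blk 26, set 2) → L1-HIT  vc=[14]
3: 0x69 (blk 26, set 2) → L1-HIT  vc=[14]
4: 0x68 (blk 26, set 2) → L1-HIT  vc=[14]
5: 0x3a (blk 14, set 2) → VC-HIT  vc=[26]
6: 0x6b (blk 26, set 2) → VC-HIT  vc=[14]
7: 0x68 (blk 26, set 2) → L1-HIT  vc=[14]
8: 0x38 (blk 14, set 2) → VC-HIT  vc=[26]
9: 0x60 (blk 24, set 0) → MISS  vc=[26]
10: 0x38 (blk 14, set 2) → L1-HIT  vc=[26]
11: 0x10 (blk 4, set 0) → MISS  vc=[26, 24]
12: 0x61 (blk 24, set 0) → VC-HIT  vc=[26, 4]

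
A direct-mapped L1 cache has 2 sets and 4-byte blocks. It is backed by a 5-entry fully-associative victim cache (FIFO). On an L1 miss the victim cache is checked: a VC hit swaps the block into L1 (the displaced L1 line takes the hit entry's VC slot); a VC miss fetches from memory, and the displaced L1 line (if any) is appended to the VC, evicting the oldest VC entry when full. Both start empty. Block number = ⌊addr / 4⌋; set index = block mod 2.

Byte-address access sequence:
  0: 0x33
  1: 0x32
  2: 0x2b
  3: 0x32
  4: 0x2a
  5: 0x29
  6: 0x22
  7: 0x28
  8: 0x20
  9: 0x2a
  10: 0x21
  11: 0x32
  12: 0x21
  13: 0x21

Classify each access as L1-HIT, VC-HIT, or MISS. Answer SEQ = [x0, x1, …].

SEQ = [MISS, L1-HIT, MISS, VC-HIT, VC-HIT, L1-HIT, MISS, VC-HIT, VC-HIT, VC-HIT, VC-HIT, VC-HIT, VC-HIT, L1-HIT]

  [0] addr=0x33 blk=12 s=0: MISS | VC []
  [1] addr=0x32 blk=12 s=0: L1-HIT | VC []
  [2] addr=0x2b blk=10 s=0: MISS | VC [12]
  [3] addr=0x32 blk=12 s=0: VC-HIT | VC [10]
  [4] addr=0x2a blk=10 s=0: VC-HIT | VC [12]
  [5] addr=0x29 blk=10 s=0: L1-HIT | VC [12]
  [6] addr=0x22 blk=8 s=0: MISS | VC [12, 10]
  [7] addr=0x28 blk=10 s=0: VC-HIT | VC [12, 8]
  [8] addr=0x20 blk=8 s=0: VC-HIT | VC [12, 10]
  [9] addr=0x2a blk=10 s=0: VC-HIT | VC [12, 8]
  [10] addr=0x21 blk=8 s=0: VC-HIT | VC [12, 10]
  [11] addr=0x32 blk=12 s=0: VC-HIT | VC [8, 10]
  [12] addr=0x21 blk=8 s=0: VC-HIT | VC [12, 10]
  [13] addr=0x21 blk=8 s=0: L1-HIT | VC [12, 10]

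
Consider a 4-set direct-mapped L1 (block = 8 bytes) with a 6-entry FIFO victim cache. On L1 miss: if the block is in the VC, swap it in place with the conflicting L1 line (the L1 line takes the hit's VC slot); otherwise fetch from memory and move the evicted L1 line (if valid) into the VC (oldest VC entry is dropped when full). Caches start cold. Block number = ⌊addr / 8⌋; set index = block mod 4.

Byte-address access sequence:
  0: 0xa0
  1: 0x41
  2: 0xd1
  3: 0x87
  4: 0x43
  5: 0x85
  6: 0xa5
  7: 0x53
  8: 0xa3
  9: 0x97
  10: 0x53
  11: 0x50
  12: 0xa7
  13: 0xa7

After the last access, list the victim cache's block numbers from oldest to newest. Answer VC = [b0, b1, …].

#0 0xa0→b20/s0 MISS; vc=[]
#1 0x41→b8/s0 MISS; vc=[20]
#2 0xd1→b26/s2 MISS; vc=[20]
#3 0x87→b16/s0 MISS; vc=[20,8]
#4 0x43→b8/s0 VC-HIT; vc=[20,16]
#5 0x85→b16/s0 VC-HIT; vc=[20,8]
#6 0xa5→b20/s0 VC-HIT; vc=[16,8]
#7 0x53→b10/s2 MISS; vc=[16,8,26]
#8 0xa3→b20/s0 L1-HIT; vc=[16,8,26]
#9 0x97→b18/s2 MISS; vc=[16,8,26,10]
#10 0x53→b10/s2 VC-HIT; vc=[16,8,26,18]
#11 0x50→b10/s2 L1-HIT; vc=[16,8,26,18]
#12 0xa7→b20/s0 L1-HIT; vc=[16,8,26,18]
#13 0xa7→b20/s0 L1-HIT; vc=[16,8,26,18]

VC = [16, 8, 26, 18]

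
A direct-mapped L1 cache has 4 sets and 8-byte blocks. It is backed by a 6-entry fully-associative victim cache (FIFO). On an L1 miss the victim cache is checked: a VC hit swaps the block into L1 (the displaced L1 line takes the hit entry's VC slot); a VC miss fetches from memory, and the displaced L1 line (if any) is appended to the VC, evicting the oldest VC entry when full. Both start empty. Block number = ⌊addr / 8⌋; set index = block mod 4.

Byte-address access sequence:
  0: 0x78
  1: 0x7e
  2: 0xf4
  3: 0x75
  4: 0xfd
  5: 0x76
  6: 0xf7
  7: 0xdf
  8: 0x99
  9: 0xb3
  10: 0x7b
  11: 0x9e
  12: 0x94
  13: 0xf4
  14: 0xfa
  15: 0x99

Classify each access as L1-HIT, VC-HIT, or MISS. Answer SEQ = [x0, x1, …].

#0 0x78→b15/s3 MISS; vc=[]
#1 0x7e→b15/s3 L1-HIT; vc=[]
#2 0xf4→b30/s2 MISS; vc=[]
#3 0x75→b14/s2 MISS; vc=[30]
#4 0xfd→b31/s3 MISS; vc=[30,15]
#5 0x76→b14/s2 L1-HIT; vc=[30,15]
#6 0xf7→b30/s2 VC-HIT; vc=[14,15]
#7 0xdf→b27/s3 MISS; vc=[14,15,31]
#8 0x99→b19/s3 MISS; vc=[14,15,31,27]
#9 0xb3→b22/s2 MISS; vc=[14,15,31,27,30]
#10 0x7b→b15/s3 VC-HIT; vc=[14,19,31,27,30]
#11 0x9e→b19/s3 VC-HIT; vc=[14,15,31,27,30]
#12 0x94→b18/s2 MISS; vc=[14,15,31,27,30,22]
#13 0xf4→b30/s2 VC-HIT; vc=[14,15,31,27,18,22]
#14 0xfa→b31/s3 VC-HIT; vc=[14,15,19,27,18,22]
#15 0x99→b19/s3 VC-HIT; vc=[14,15,31,27,18,22]

SEQ = [MISS, L1-HIT, MISS, MISS, MISS, L1-HIT, VC-HIT, MISS, MISS, MISS, VC-HIT, VC-HIT, MISS, VC-HIT, VC-HIT, VC-HIT]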